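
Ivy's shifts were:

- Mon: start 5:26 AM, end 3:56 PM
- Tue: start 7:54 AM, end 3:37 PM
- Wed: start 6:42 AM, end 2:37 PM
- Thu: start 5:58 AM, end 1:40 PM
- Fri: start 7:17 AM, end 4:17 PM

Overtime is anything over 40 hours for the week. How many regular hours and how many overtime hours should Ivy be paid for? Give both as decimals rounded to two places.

Regular 40.00 hours, overtime 2.83 hours

Mon: 5:26 AM–3:56 PM = 10 h 30 min
Tue: 7:54 AM–3:37 PM = 7 h 43 min
Wed: 6:42 AM–2:37 PM = 7 h 55 min
Thu: 5:58 AM–1:40 PM = 7 h 42 min
Fri: 7:17 AM–4:17 PM = 9 h 0 min
Total worked: 42 h 50 min = 42.83 h.
Threshold 40 h → overtime 2 h 50 min, regular 40 h 0 min.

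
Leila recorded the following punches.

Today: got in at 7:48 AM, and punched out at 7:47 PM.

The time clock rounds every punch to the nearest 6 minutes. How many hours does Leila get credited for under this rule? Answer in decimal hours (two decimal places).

12.00 hours

Today: in 7:48 AM→7:48 AM, out 7:47 PM→7:48 PM; 12 h 0 min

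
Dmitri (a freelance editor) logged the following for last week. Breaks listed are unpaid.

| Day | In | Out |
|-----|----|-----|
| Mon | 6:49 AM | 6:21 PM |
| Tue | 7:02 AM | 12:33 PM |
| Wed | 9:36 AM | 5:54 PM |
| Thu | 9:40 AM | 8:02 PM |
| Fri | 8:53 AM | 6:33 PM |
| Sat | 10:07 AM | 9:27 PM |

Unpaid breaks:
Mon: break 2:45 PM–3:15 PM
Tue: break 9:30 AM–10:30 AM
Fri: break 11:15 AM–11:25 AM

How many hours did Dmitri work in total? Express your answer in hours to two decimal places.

Mon: 6:49 AM–6:21 PM = 11 h 32 min; less 30 min break → 11 h 2 min
Tue: 7:02 AM–12:33 PM = 5 h 31 min; less 60 min break → 4 h 31 min
Wed: 9:36 AM–5:54 PM = 8 h 18 min
Thu: 9:40 AM–8:02 PM = 10 h 22 min
Fri: 8:53 AM–6:33 PM = 9 h 40 min; less 10 min break → 9 h 30 min
Sat: 10:07 AM–9:27 PM = 11 h 20 min
Total: 11 h 2 min + 4 h 31 min + 8 h 18 min + 10 h 22 min + 9 h 30 min + 11 h 20 min = 55 h 3 min.

55.05 hours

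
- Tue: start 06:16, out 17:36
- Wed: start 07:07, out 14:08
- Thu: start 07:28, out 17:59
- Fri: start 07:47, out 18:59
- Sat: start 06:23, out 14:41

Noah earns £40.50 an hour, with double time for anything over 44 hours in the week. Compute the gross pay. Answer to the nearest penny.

£2135.70

Tue: 06:16–17:36 = 11 h 20 min
Wed: 07:07–14:08 = 7 h 1 min
Thu: 07:28–17:59 = 10 h 31 min
Fri: 07:47–18:59 = 11 h 12 min
Sat: 06:23–14:41 = 8 h 18 min
Total worked: 48 h 22 min = 2902 min.
Regular 44 h 0 min = 2640 min at £40.50/h; overtime 4 h 22 min = 262 min at £81.00/h.
Pay = (2640 × £40.50 + 262 × £81.00) ÷ 60 = £2135.70.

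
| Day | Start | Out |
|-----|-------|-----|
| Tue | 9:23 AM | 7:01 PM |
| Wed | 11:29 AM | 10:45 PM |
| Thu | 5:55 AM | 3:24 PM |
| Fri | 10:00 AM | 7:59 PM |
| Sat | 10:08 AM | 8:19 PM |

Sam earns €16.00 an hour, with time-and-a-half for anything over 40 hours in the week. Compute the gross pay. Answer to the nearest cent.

€893.20

Tue: 9:23 AM–7:01 PM = 9 h 38 min
Wed: 11:29 AM–10:45 PM = 11 h 16 min
Thu: 5:55 AM–3:24 PM = 9 h 29 min
Fri: 10:00 AM–7:59 PM = 9 h 59 min
Sat: 10:08 AM–8:19 PM = 10 h 11 min
Total worked: 50 h 33 min = 3033 min.
Regular 40 h 0 min = 2400 min at €16.00/h; overtime 10 h 33 min = 633 min at €24.00/h.
Pay = (2400 × €16.00 + 633 × €24.00) ÷ 60 = €893.20.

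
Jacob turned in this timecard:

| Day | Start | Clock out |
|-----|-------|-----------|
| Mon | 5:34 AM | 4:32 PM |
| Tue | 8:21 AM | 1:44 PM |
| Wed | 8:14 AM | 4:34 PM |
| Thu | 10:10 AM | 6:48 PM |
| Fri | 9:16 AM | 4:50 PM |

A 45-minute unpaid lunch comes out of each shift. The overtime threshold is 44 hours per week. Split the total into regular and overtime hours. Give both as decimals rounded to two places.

Regular 37.13 hours, overtime 0.00 hours

Mon: 5:34 AM–4:32 PM = 10 h 58 min; less 45 min break → 10 h 13 min
Tue: 8:21 AM–1:44 PM = 5 h 23 min; less 45 min break → 4 h 38 min
Wed: 8:14 AM–4:34 PM = 8 h 20 min; less 45 min break → 7 h 35 min
Thu: 10:10 AM–6:48 PM = 8 h 38 min; less 45 min break → 7 h 53 min
Fri: 9:16 AM–4:50 PM = 7 h 34 min; less 45 min break → 6 h 49 min
Total worked: 37 h 8 min = 37.13 h.
Threshold 44 h → overtime 0 h 0 min, regular 37 h 8 min.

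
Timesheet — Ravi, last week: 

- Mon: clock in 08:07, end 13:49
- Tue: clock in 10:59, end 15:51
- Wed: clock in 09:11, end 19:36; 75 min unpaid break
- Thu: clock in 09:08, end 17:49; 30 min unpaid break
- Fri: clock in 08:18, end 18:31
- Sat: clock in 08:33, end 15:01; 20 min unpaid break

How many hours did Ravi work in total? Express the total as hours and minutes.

44 h 16 min

Mon: 08:07–13:49 = 5 h 42 min
Tue: 10:59–15:51 = 4 h 52 min
Wed: 09:11–19:36 = 10 h 25 min; less 75 min break → 9 h 10 min
Thu: 09:08–17:49 = 8 h 41 min; less 30 min break → 8 h 11 min
Fri: 08:18–18:31 = 10 h 13 min
Sat: 08:33–15:01 = 6 h 28 min; less 20 min break → 6 h 8 min
Total: 5 h 42 min + 4 h 52 min + 9 h 10 min + 8 h 11 min + 10 h 13 min + 6 h 8 min = 44 h 16 min.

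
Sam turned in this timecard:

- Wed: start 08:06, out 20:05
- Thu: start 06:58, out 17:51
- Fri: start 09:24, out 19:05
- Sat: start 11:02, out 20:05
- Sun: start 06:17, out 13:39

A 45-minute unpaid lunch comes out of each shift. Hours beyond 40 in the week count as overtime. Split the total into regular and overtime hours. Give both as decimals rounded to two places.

Regular 40.00 hours, overtime 5.22 hours

Wed: 08:06–20:05 = 11 h 59 min; less 45 min break → 11 h 14 min
Thu: 06:58–17:51 = 10 h 53 min; less 45 min break → 10 h 8 min
Fri: 09:24–19:05 = 9 h 41 min; less 45 min break → 8 h 56 min
Sat: 11:02–20:05 = 9 h 3 min; less 45 min break → 8 h 18 min
Sun: 06:17–13:39 = 7 h 22 min; less 45 min break → 6 h 37 min
Total worked: 45 h 13 min = 45.22 h.
Threshold 40 h → overtime 5 h 13 min, regular 40 h 0 min.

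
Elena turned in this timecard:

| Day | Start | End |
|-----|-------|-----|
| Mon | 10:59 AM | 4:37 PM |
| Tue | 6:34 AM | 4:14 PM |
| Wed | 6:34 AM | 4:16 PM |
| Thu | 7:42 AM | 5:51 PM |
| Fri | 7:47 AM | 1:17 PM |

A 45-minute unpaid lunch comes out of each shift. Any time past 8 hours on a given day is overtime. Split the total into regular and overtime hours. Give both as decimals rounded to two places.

Regular 33.63 hours, overtime 3.27 hours

Mon: 10:59 AM–4:37 PM = 5 h 38 min; less 45 min break → 4 h 53 min
Tue: 6:34 AM–4:14 PM = 9 h 40 min; less 45 min break → 8 h 55 min
Wed: 6:34 AM–4:16 PM = 9 h 42 min; less 45 min break → 8 h 57 min
Thu: 7:42 AM–5:51 PM = 10 h 9 min; less 45 min break → 9 h 24 min
Fri: 7:47 AM–1:17 PM = 5 h 30 min; less 45 min break → 4 h 45 min
Mon reg 4 h 53 min / OT 0 h 0 min; Tue reg 8 h 0 min / OT 0 h 55 min; Wed reg 8 h 0 min / OT 0 h 57 min; Thu reg 8 h 0 min / OT 1 h 24 min; Fri reg 4 h 45 min / OT 0 h 0 min.
Totals: regular 33 h 38 min, overtime 3 h 16 min.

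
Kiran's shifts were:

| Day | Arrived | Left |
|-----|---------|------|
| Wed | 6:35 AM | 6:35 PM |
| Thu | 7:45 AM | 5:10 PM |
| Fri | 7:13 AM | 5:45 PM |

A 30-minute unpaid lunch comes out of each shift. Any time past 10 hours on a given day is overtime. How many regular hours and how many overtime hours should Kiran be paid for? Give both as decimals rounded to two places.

Regular 28.92 hours, overtime 1.53 hours

Wed: 6:35 AM–6:35 PM = 12 h 0 min; less 30 min break → 11 h 30 min
Thu: 7:45 AM–5:10 PM = 9 h 25 min; less 30 min break → 8 h 55 min
Fri: 7:13 AM–5:45 PM = 10 h 32 min; less 30 min break → 10 h 2 min
Wed reg 10 h 0 min / OT 1 h 30 min; Thu reg 8 h 55 min / OT 0 h 0 min; Fri reg 10 h 0 min / OT 0 h 2 min.
Totals: regular 28 h 55 min, overtime 1 h 32 min.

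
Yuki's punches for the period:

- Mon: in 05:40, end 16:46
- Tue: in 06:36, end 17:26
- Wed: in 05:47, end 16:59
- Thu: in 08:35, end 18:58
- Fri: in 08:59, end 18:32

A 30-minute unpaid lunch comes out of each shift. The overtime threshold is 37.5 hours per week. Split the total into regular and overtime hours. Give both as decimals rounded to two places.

Mon: 05:40–16:46 = 11 h 6 min; less 30 min break → 10 h 36 min
Tue: 06:36–17:26 = 10 h 50 min; less 30 min break → 10 h 20 min
Wed: 05:47–16:59 = 11 h 12 min; less 30 min break → 10 h 42 min
Thu: 08:35–18:58 = 10 h 23 min; less 30 min break → 9 h 53 min
Fri: 08:59–18:32 = 9 h 33 min; less 30 min break → 9 h 3 min
Total worked: 50 h 34 min = 50.57 h.
Threshold 37.5 h → overtime 13 h 4 min, regular 37 h 30 min.

Regular 37.50 hours, overtime 13.07 hours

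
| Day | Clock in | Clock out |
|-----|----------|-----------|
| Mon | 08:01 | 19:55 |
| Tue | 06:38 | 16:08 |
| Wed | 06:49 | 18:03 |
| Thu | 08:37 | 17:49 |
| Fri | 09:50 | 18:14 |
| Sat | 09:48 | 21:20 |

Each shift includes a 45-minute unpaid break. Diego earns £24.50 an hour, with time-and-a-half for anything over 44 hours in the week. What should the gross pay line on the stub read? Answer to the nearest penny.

Mon: 08:01–19:55 = 11 h 54 min; less 45 min break → 11 h 9 min
Tue: 06:38–16:08 = 9 h 30 min; less 45 min break → 8 h 45 min
Wed: 06:49–18:03 = 11 h 14 min; less 45 min break → 10 h 29 min
Thu: 08:37–17:49 = 9 h 12 min; less 45 min break → 8 h 27 min
Fri: 09:50–18:14 = 8 h 24 min; less 45 min break → 7 h 39 min
Sat: 09:48–21:20 = 11 h 32 min; less 45 min break → 10 h 47 min
Total worked: 57 h 16 min = 3436 min.
Regular 44 h 0 min = 2640 min at £24.50/h; overtime 13 h 16 min = 796 min at £36.75/h.
Pay = (2640 × £24.50 + 796 × £36.75) ÷ 60 = £1565.55.

£1565.55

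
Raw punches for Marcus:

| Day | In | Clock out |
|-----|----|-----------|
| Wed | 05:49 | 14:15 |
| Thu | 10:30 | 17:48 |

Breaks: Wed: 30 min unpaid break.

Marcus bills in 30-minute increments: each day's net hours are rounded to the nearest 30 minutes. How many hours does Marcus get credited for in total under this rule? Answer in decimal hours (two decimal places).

15.50 hours

Wed: 05:49–14:15 = 8 h 26 min − 30 min = 7 h 56 min → rounds to 8 h 0 min
Thu: 10:30–17:48 = 7 h 18 min → rounds to 7 h 30 min
Total credited: 15 h 30 min.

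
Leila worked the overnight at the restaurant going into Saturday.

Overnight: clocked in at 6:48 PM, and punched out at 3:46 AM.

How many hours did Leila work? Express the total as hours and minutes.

Overnight: 6:48 PM → midnight = 5 h 12 min; midnight → 3:46 AM = 3 h 46 min; span 8 h 58 min

8 h 58 min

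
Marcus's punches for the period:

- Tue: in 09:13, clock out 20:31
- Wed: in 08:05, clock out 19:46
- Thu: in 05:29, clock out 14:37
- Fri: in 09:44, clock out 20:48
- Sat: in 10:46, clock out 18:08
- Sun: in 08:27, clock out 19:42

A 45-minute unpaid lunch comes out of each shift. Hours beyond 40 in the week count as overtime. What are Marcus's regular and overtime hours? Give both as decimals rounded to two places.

Tue: 09:13–20:31 = 11 h 18 min; less 45 min break → 10 h 33 min
Wed: 08:05–19:46 = 11 h 41 min; less 45 min break → 10 h 56 min
Thu: 05:29–14:37 = 9 h 8 min; less 45 min break → 8 h 23 min
Fri: 09:44–20:48 = 11 h 4 min; less 45 min break → 10 h 19 min
Sat: 10:46–18:08 = 7 h 22 min; less 45 min break → 6 h 37 min
Sun: 08:27–19:42 = 11 h 15 min; less 45 min break → 10 h 30 min
Total worked: 57 h 18 min = 57.30 h.
Threshold 40 h → overtime 17 h 18 min, regular 40 h 0 min.

Regular 40.00 hours, overtime 17.30 hours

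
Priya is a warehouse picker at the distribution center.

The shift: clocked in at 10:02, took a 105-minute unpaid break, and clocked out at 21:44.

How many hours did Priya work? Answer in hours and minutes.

The shift: 10:02–21:44 = 11 h 42 min; less 105 min break → 9 h 57 min

9 h 57 min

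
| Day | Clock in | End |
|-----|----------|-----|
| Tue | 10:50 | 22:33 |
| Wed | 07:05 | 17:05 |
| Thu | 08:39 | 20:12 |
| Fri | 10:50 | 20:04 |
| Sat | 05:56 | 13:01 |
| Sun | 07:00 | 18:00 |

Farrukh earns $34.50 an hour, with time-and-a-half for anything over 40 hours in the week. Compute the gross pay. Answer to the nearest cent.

Tue: 10:50–22:33 = 11 h 43 min
Wed: 07:05–17:05 = 10 h 0 min
Thu: 08:39–20:12 = 11 h 33 min
Fri: 10:50–20:04 = 9 h 14 min
Sat: 05:56–13:01 = 7 h 5 min
Sun: 07:00–18:00 = 11 h 0 min
Total worked: 60 h 35 min = 3635 min.
Regular 40 h 0 min = 2400 min at $34.50/h; overtime 20 h 35 min = 1235 min at $51.75/h.
Pay = (2400 × $34.50 + 1235 × $51.75) ÷ 60 = $2445.19.

$2445.19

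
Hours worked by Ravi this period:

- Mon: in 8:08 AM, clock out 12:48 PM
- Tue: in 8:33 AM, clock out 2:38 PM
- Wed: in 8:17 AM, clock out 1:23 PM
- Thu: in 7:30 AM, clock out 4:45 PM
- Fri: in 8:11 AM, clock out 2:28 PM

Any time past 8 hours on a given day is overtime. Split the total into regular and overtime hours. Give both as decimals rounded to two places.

Regular 30.13 hours, overtime 1.25 hours

Mon: 8:08 AM–12:48 PM = 4 h 40 min
Tue: 8:33 AM–2:38 PM = 6 h 5 min
Wed: 8:17 AM–1:23 PM = 5 h 6 min
Thu: 7:30 AM–4:45 PM = 9 h 15 min
Fri: 8:11 AM–2:28 PM = 6 h 17 min
Mon reg 4 h 40 min / OT 0 h 0 min; Tue reg 6 h 5 min / OT 0 h 0 min; Wed reg 5 h 6 min / OT 0 h 0 min; Thu reg 8 h 0 min / OT 1 h 15 min; Fri reg 6 h 17 min / OT 0 h 0 min.
Totals: regular 30 h 8 min, overtime 1 h 15 min.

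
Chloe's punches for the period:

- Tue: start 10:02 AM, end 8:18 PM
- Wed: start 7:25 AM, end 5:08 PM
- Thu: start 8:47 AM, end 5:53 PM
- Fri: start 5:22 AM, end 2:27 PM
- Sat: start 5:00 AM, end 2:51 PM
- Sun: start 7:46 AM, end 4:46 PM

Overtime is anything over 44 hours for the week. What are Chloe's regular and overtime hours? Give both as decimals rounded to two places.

Tue: 10:02 AM–8:18 PM = 10 h 16 min
Wed: 7:25 AM–5:08 PM = 9 h 43 min
Thu: 8:47 AM–5:53 PM = 9 h 6 min
Fri: 5:22 AM–2:27 PM = 9 h 5 min
Sat: 5:00 AM–2:51 PM = 9 h 51 min
Sun: 7:46 AM–4:46 PM = 9 h 0 min
Total worked: 57 h 1 min = 57.02 h.
Threshold 44 h → overtime 13 h 1 min, regular 44 h 0 min.

Regular 44.00 hours, overtime 13.02 hours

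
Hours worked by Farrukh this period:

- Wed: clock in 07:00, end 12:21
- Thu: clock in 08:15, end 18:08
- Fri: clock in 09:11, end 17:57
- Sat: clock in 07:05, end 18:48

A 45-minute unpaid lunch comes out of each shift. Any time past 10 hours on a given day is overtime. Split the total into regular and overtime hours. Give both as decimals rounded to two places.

Wed: 07:00–12:21 = 5 h 21 min; less 45 min break → 4 h 36 min
Thu: 08:15–18:08 = 9 h 53 min; less 45 min break → 9 h 8 min
Fri: 09:11–17:57 = 8 h 46 min; less 45 min break → 8 h 1 min
Sat: 07:05–18:48 = 11 h 43 min; less 45 min break → 10 h 58 min
Wed reg 4 h 36 min / OT 0 h 0 min; Thu reg 9 h 8 min / OT 0 h 0 min; Fri reg 8 h 1 min / OT 0 h 0 min; Sat reg 10 h 0 min / OT 0 h 58 min.
Totals: regular 31 h 45 min, overtime 0 h 58 min.

Regular 31.75 hours, overtime 0.97 hours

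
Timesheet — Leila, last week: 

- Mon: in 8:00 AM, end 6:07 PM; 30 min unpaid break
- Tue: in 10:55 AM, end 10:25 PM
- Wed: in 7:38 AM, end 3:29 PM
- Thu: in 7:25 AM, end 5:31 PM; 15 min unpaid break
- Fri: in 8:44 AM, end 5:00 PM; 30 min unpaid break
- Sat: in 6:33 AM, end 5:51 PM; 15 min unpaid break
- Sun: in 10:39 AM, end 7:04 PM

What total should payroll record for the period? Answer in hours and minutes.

Mon: 8:00 AM–6:07 PM = 10 h 7 min; less 30 min break → 9 h 37 min
Tue: 10:55 AM–10:25 PM = 11 h 30 min
Wed: 7:38 AM–3:29 PM = 7 h 51 min
Thu: 7:25 AM–5:31 PM = 10 h 6 min; less 15 min break → 9 h 51 min
Fri: 8:44 AM–5:00 PM = 8 h 16 min; less 30 min break → 7 h 46 min
Sat: 6:33 AM–5:51 PM = 11 h 18 min; less 15 min break → 11 h 3 min
Sun: 10:39 AM–7:04 PM = 8 h 25 min
Total: 9 h 37 min + 11 h 30 min + 7 h 51 min + 9 h 51 min + 7 h 46 min + 11 h 3 min + 8 h 25 min = 66 h 3 min.

66 h 3 min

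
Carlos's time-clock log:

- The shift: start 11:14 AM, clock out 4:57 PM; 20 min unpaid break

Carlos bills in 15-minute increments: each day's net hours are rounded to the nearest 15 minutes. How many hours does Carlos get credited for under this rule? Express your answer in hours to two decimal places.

5.50 hours

The shift: 11:14 AM–4:57 PM = 5 h 43 min − 20 min = 5 h 23 min → rounds to 5 h 30 min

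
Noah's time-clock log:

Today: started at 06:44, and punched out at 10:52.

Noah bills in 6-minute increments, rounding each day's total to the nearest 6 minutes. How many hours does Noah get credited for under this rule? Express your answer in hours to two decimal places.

Today: 06:44–10:52 = 4 h 8 min → rounds to 4 h 6 min

4.10 hours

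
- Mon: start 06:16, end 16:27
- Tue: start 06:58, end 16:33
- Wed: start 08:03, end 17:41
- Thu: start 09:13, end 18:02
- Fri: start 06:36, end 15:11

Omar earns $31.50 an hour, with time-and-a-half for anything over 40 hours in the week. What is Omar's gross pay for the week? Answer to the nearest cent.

Mon: 06:16–16:27 = 10 h 11 min
Tue: 06:58–16:33 = 9 h 35 min
Wed: 08:03–17:41 = 9 h 38 min
Thu: 09:13–18:02 = 8 h 49 min
Fri: 06:36–15:11 = 8 h 35 min
Total worked: 46 h 48 min = 2808 min.
Regular 40 h 0 min = 2400 min at $31.50/h; overtime 6 h 48 min = 408 min at $47.25/h.
Pay = (2400 × $31.50 + 408 × $47.25) ÷ 60 = $1581.30.

$1581.30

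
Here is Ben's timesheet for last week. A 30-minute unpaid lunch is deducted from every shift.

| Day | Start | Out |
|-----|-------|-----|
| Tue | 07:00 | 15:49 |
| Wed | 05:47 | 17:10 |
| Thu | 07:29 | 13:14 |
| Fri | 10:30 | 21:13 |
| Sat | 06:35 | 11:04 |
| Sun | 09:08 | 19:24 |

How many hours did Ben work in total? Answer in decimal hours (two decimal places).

Tue: 07:00–15:49 = 8 h 49 min; less 30 min break → 8 h 19 min
Wed: 05:47–17:10 = 11 h 23 min; less 30 min break → 10 h 53 min
Thu: 07:29–13:14 = 5 h 45 min; less 30 min break → 5 h 15 min
Fri: 10:30–21:13 = 10 h 43 min; less 30 min break → 10 h 13 min
Sat: 06:35–11:04 = 4 h 29 min; less 30 min break → 3 h 59 min
Sun: 09:08–19:24 = 10 h 16 min; less 30 min break → 9 h 46 min
Total: 8 h 19 min + 10 h 53 min + 5 h 15 min + 10 h 13 min + 3 h 59 min + 9 h 46 min = 48 h 25 min.

48.42 hours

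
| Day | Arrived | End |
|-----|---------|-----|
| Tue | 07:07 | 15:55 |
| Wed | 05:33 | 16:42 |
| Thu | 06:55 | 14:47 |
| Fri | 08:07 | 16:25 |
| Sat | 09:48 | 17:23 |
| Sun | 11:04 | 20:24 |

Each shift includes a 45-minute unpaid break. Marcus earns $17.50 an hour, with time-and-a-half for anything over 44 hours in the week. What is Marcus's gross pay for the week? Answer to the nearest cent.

$889.00

Tue: 07:07–15:55 = 8 h 48 min; less 45 min break → 8 h 3 min
Wed: 05:33–16:42 = 11 h 9 min; less 45 min break → 10 h 24 min
Thu: 06:55–14:47 = 7 h 52 min; less 45 min break → 7 h 7 min
Fri: 08:07–16:25 = 8 h 18 min; less 45 min break → 7 h 33 min
Sat: 09:48–17:23 = 7 h 35 min; less 45 min break → 6 h 50 min
Sun: 11:04–20:24 = 9 h 20 min; less 45 min break → 8 h 35 min
Total worked: 48 h 32 min = 2912 min.
Regular 44 h 0 min = 2640 min at $17.50/h; overtime 4 h 32 min = 272 min at $26.25/h.
Pay = (2640 × $17.50 + 272 × $26.25) ÷ 60 = $889.00.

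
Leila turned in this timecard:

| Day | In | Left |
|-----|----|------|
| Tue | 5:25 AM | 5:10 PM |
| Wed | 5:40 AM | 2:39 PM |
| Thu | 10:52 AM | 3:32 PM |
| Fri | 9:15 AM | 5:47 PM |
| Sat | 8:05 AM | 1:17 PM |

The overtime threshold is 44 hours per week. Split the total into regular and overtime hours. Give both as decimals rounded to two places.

Tue: 5:25 AM–5:10 PM = 11 h 45 min
Wed: 5:40 AM–2:39 PM = 8 h 59 min
Thu: 10:52 AM–3:32 PM = 4 h 40 min
Fri: 9:15 AM–5:47 PM = 8 h 32 min
Sat: 8:05 AM–1:17 PM = 5 h 12 min
Total worked: 39 h 8 min = 39.13 h.
Threshold 44 h → overtime 0 h 0 min, regular 39 h 8 min.

Regular 39.13 hours, overtime 0.00 hours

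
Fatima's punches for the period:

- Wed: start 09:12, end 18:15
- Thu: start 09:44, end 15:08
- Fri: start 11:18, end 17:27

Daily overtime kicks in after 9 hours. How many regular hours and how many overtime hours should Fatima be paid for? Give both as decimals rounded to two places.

Wed: 09:12–18:15 = 9 h 3 min
Thu: 09:44–15:08 = 5 h 24 min
Fri: 11:18–17:27 = 6 h 9 min
Wed reg 9 h 0 min / OT 0 h 3 min; Thu reg 5 h 24 min / OT 0 h 0 min; Fri reg 6 h 9 min / OT 0 h 0 min.
Totals: regular 20 h 33 min, overtime 0 h 3 min.

Regular 20.55 hours, overtime 0.05 hours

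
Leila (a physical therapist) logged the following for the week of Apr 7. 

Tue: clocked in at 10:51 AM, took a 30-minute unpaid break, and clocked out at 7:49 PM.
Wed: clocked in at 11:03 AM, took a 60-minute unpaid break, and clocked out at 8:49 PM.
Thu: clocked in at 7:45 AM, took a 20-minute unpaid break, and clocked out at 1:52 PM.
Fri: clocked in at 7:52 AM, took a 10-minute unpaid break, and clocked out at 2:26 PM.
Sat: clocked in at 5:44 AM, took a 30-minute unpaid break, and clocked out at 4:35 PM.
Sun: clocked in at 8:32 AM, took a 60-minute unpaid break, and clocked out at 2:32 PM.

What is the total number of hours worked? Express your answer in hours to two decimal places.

44.77 hours

Tue: 10:51 AM–7:49 PM = 8 h 58 min; less 30 min break → 8 h 28 min
Wed: 11:03 AM–8:49 PM = 9 h 46 min; less 60 min break → 8 h 46 min
Thu: 7:45 AM–1:52 PM = 6 h 7 min; less 20 min break → 5 h 47 min
Fri: 7:52 AM–2:26 PM = 6 h 34 min; less 10 min break → 6 h 24 min
Sat: 5:44 AM–4:35 PM = 10 h 51 min; less 30 min break → 10 h 21 min
Sun: 8:32 AM–2:32 PM = 6 h 0 min; less 60 min break → 5 h 0 min
Total: 8 h 28 min + 8 h 46 min + 5 h 47 min + 6 h 24 min + 10 h 21 min + 5 h 0 min = 44 h 46 min.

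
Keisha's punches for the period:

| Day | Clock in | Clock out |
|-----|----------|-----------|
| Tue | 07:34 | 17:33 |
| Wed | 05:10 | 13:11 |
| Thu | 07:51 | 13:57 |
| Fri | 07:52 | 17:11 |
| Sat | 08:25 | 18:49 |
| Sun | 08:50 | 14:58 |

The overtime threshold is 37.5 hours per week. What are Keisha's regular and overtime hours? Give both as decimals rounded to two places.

Regular 37.50 hours, overtime 12.45 hours

Tue: 07:34–17:33 = 9 h 59 min
Wed: 05:10–13:11 = 8 h 1 min
Thu: 07:51–13:57 = 6 h 6 min
Fri: 07:52–17:11 = 9 h 19 min
Sat: 08:25–18:49 = 10 h 24 min
Sun: 08:50–14:58 = 6 h 8 min
Total worked: 49 h 57 min = 49.95 h.
Threshold 37.5 h → overtime 12 h 27 min, regular 37 h 30 min.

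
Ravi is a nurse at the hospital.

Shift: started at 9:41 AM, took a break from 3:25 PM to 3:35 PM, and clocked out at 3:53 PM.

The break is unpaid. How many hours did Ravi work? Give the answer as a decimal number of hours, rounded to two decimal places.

Shift: 9:41 AM–3:53 PM = 6 h 12 min; less 10 min break → 6 h 2 min

6.03 hours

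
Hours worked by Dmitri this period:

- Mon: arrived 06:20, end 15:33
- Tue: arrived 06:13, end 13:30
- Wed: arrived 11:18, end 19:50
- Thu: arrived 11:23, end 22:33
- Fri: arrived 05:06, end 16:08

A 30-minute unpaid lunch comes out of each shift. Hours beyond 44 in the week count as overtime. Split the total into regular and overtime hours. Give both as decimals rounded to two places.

Mon: 06:20–15:33 = 9 h 13 min; less 30 min break → 8 h 43 min
Tue: 06:13–13:30 = 7 h 17 min; less 30 min break → 6 h 47 min
Wed: 11:18–19:50 = 8 h 32 min; less 30 min break → 8 h 2 min
Thu: 11:23–22:33 = 11 h 10 min; less 30 min break → 10 h 40 min
Fri: 05:06–16:08 = 11 h 2 min; less 30 min break → 10 h 32 min
Total worked: 44 h 44 min = 44.73 h.
Threshold 44 h → overtime 0 h 44 min, regular 44 h 0 min.

Regular 44.00 hours, overtime 0.73 hours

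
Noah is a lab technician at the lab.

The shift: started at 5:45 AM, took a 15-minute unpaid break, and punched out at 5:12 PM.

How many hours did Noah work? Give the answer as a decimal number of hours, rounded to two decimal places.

The shift: 5:45 AM–5:12 PM = 11 h 27 min; less 15 min break → 11 h 12 min

11.20 hours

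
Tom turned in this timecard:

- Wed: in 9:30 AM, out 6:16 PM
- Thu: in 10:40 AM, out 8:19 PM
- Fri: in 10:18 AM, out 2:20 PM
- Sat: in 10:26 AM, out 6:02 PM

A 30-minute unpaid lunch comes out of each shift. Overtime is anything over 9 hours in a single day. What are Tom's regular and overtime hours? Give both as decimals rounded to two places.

Regular 27.90 hours, overtime 0.15 hours

Wed: 9:30 AM–6:16 PM = 8 h 46 min; less 30 min break → 8 h 16 min
Thu: 10:40 AM–8:19 PM = 9 h 39 min; less 30 min break → 9 h 9 min
Fri: 10:18 AM–2:20 PM = 4 h 2 min; less 30 min break → 3 h 32 min
Sat: 10:26 AM–6:02 PM = 7 h 36 min; less 30 min break → 7 h 6 min
Wed reg 8 h 16 min / OT 0 h 0 min; Thu reg 9 h 0 min / OT 0 h 9 min; Fri reg 3 h 32 min / OT 0 h 0 min; Sat reg 7 h 6 min / OT 0 h 0 min.
Totals: regular 27 h 54 min, overtime 0 h 9 min.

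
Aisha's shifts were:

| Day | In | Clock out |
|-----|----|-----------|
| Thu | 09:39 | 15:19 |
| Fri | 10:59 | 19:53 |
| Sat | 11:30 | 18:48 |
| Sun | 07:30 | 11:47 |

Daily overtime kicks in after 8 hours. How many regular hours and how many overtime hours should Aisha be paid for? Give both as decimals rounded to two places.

Thu: 09:39–15:19 = 5 h 40 min
Fri: 10:59–19:53 = 8 h 54 min
Sat: 11:30–18:48 = 7 h 18 min
Sun: 07:30–11:47 = 4 h 17 min
Thu reg 5 h 40 min / OT 0 h 0 min; Fri reg 8 h 0 min / OT 0 h 54 min; Sat reg 7 h 18 min / OT 0 h 0 min; Sun reg 4 h 17 min / OT 0 h 0 min.
Totals: regular 25 h 15 min, overtime 0 h 54 min.

Regular 25.25 hours, overtime 0.90 hours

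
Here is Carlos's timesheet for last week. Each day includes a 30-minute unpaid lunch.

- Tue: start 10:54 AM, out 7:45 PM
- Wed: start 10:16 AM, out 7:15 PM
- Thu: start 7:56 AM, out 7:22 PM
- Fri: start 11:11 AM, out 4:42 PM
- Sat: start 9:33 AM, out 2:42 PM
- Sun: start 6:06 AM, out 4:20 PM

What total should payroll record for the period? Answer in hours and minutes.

47 h 10 min

Tue: 10:54 AM–7:45 PM = 8 h 51 min; less 30 min break → 8 h 21 min
Wed: 10:16 AM–7:15 PM = 8 h 59 min; less 30 min break → 8 h 29 min
Thu: 7:56 AM–7:22 PM = 11 h 26 min; less 30 min break → 10 h 56 min
Fri: 11:11 AM–4:42 PM = 5 h 31 min; less 30 min break → 5 h 1 min
Sat: 9:33 AM–2:42 PM = 5 h 9 min; less 30 min break → 4 h 39 min
Sun: 6:06 AM–4:20 PM = 10 h 14 min; less 30 min break → 9 h 44 min
Total: 8 h 21 min + 8 h 29 min + 10 h 56 min + 5 h 1 min + 4 h 39 min + 9 h 44 min = 47 h 10 min.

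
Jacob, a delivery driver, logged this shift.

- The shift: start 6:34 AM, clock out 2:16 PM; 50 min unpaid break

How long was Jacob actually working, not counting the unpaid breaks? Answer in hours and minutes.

The shift: 6:34 AM–2:16 PM = 7 h 42 min; less 50 min break → 6 h 52 min

6 h 52 min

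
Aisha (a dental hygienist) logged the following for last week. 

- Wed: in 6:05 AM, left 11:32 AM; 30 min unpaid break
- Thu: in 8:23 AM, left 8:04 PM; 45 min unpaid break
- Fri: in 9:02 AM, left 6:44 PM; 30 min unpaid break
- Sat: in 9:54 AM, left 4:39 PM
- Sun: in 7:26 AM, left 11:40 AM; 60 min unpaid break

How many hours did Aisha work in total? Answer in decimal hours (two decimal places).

Wed: 6:05 AM–11:32 AM = 5 h 27 min; less 30 min break → 4 h 57 min
Thu: 8:23 AM–8:04 PM = 11 h 41 min; less 45 min break → 10 h 56 min
Fri: 9:02 AM–6:44 PM = 9 h 42 min; less 30 min break → 9 h 12 min
Sat: 9:54 AM–4:39 PM = 6 h 45 min
Sun: 7:26 AM–11:40 AM = 4 h 14 min; less 60 min break → 3 h 14 min
Total: 4 h 57 min + 10 h 56 min + 9 h 12 min + 6 h 45 min + 3 h 14 min = 35 h 4 min.

35.07 hours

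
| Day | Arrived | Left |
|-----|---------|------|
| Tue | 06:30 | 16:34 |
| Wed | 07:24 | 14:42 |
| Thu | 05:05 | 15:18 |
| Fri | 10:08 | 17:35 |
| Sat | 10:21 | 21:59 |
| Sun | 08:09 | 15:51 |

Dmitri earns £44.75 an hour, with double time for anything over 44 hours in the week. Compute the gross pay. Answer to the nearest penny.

Tue: 06:30–16:34 = 10 h 4 min
Wed: 07:24–14:42 = 7 h 18 min
Thu: 05:05–15:18 = 10 h 13 min
Fri: 10:08–17:35 = 7 h 27 min
Sat: 10:21–21:59 = 11 h 38 min
Sun: 08:09–15:51 = 7 h 42 min
Total worked: 54 h 22 min = 3262 min.
Regular 44 h 0 min = 2640 min at £44.75/h; overtime 10 h 22 min = 622 min at £89.50/h.
Pay = (2640 × £44.75 + 622 × £89.50) ÷ 60 = £2896.82.

£2896.82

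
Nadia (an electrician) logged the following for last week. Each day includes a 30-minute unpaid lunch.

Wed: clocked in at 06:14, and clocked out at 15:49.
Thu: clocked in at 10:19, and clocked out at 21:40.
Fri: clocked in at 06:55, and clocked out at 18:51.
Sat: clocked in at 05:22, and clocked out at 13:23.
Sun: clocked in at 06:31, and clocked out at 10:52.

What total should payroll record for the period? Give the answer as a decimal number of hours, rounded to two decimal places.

42.73 hours

Wed: 06:14–15:49 = 9 h 35 min; less 30 min break → 9 h 5 min
Thu: 10:19–21:40 = 11 h 21 min; less 30 min break → 10 h 51 min
Fri: 06:55–18:51 = 11 h 56 min; less 30 min break → 11 h 26 min
Sat: 05:22–13:23 = 8 h 1 min; less 30 min break → 7 h 31 min
Sun: 06:31–10:52 = 4 h 21 min; less 30 min break → 3 h 51 min
Total: 9 h 5 min + 10 h 51 min + 11 h 26 min + 7 h 31 min + 3 h 51 min = 42 h 44 min.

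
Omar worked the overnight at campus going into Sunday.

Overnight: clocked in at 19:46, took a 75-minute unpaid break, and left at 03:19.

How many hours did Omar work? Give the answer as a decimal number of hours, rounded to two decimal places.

Overnight: 19:46 → midnight = 4 h 14 min; midnight → 03:19 = 3 h 19 min; span 7 h 33 min; less 75 min break → 6 h 18 min

6.30 hours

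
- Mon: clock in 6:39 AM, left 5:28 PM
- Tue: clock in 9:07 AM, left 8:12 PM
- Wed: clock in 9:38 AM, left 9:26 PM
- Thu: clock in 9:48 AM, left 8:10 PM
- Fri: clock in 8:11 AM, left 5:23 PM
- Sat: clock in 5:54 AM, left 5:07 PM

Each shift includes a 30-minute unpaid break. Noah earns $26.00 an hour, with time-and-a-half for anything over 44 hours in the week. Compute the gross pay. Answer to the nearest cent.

$1825.85

Mon: 6:39 AM–5:28 PM = 10 h 49 min; less 30 min break → 10 h 19 min
Tue: 9:07 AM–8:12 PM = 11 h 5 min; less 30 min break → 10 h 35 min
Wed: 9:38 AM–9:26 PM = 11 h 48 min; less 30 min break → 11 h 18 min
Thu: 9:48 AM–8:10 PM = 10 h 22 min; less 30 min break → 9 h 52 min
Fri: 8:11 AM–5:23 PM = 9 h 12 min; less 30 min break → 8 h 42 min
Sat: 5:54 AM–5:07 PM = 11 h 13 min; less 30 min break → 10 h 43 min
Total worked: 61 h 29 min = 3689 min.
Regular 44 h 0 min = 2640 min at $26.00/h; overtime 17 h 29 min = 1049 min at $39.00/h.
Pay = (2640 × $26.00 + 1049 × $39.00) ÷ 60 = $1825.85.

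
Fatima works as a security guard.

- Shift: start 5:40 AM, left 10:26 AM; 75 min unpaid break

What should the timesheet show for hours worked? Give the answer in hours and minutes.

Shift: 5:40 AM–10:26 AM = 4 h 46 min; less 75 min break → 3 h 31 min

3 h 31 min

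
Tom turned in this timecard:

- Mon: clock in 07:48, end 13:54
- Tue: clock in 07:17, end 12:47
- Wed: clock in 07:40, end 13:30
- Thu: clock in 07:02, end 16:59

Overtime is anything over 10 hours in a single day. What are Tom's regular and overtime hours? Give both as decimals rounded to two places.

Mon: 07:48–13:54 = 6 h 6 min
Tue: 07:17–12:47 = 5 h 30 min
Wed: 07:40–13:30 = 5 h 50 min
Thu: 07:02–16:59 = 9 h 57 min
Mon reg 6 h 6 min / OT 0 h 0 min; Tue reg 5 h 30 min / OT 0 h 0 min; Wed reg 5 h 50 min / OT 0 h 0 min; Thu reg 9 h 57 min / OT 0 h 0 min.
Totals: regular 27 h 23 min, overtime 0 h 0 min.

Regular 27.38 hours, overtime 0.00 hours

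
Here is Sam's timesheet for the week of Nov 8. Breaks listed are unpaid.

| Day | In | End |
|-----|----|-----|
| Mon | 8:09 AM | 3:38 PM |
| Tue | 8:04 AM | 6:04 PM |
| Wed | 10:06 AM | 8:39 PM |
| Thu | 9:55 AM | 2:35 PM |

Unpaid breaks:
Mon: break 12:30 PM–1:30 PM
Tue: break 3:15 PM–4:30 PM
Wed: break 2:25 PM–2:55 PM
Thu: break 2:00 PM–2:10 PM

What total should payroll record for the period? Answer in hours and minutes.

Mon: 8:09 AM–3:38 PM = 7 h 29 min; less 60 min break → 6 h 29 min
Tue: 8:04 AM–6:04 PM = 10 h 0 min; less 75 min break → 8 h 45 min
Wed: 10:06 AM–8:39 PM = 10 h 33 min; less 30 min break → 10 h 3 min
Thu: 9:55 AM–2:35 PM = 4 h 40 min; less 10 min break → 4 h 30 min
Total: 6 h 29 min + 8 h 45 min + 10 h 3 min + 4 h 30 min = 29 h 47 min.

29 h 47 min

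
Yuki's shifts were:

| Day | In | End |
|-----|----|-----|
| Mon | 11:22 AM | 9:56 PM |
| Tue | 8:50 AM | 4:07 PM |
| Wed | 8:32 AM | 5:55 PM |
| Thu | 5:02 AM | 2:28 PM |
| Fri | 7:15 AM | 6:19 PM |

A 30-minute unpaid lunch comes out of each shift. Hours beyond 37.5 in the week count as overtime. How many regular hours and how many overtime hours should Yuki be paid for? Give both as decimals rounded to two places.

Regular 37.50 hours, overtime 7.73 hours

Mon: 11:22 AM–9:56 PM = 10 h 34 min; less 30 min break → 10 h 4 min
Tue: 8:50 AM–4:07 PM = 7 h 17 min; less 30 min break → 6 h 47 min
Wed: 8:32 AM–5:55 PM = 9 h 23 min; less 30 min break → 8 h 53 min
Thu: 5:02 AM–2:28 PM = 9 h 26 min; less 30 min break → 8 h 56 min
Fri: 7:15 AM–6:19 PM = 11 h 4 min; less 30 min break → 10 h 34 min
Total worked: 45 h 14 min = 45.23 h.
Threshold 37.5 h → overtime 7 h 44 min, regular 37 h 30 min.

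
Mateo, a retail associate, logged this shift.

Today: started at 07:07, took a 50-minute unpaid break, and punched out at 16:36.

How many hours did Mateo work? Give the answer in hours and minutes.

8 h 39 min

Today: 07:07–16:36 = 9 h 29 min; less 50 min break → 8 h 39 min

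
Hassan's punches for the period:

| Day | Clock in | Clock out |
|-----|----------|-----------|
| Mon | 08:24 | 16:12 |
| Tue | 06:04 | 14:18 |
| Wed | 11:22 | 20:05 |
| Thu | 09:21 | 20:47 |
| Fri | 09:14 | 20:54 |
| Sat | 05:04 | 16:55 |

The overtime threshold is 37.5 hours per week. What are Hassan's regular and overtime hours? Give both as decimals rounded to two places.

Regular 37.50 hours, overtime 22.20 hours

Mon: 08:24–16:12 = 7 h 48 min
Tue: 06:04–14:18 = 8 h 14 min
Wed: 11:22–20:05 = 8 h 43 min
Thu: 09:21–20:47 = 11 h 26 min
Fri: 09:14–20:54 = 11 h 40 min
Sat: 05:04–16:55 = 11 h 51 min
Total worked: 59 h 42 min = 59.70 h.
Threshold 37.5 h → overtime 22 h 12 min, regular 37 h 30 min.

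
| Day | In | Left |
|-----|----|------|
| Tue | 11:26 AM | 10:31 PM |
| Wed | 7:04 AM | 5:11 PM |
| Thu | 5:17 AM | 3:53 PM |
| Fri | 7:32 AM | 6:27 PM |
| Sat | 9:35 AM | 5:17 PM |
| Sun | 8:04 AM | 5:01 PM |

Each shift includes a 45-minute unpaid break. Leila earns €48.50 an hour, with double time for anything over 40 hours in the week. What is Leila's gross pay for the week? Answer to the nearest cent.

€3382.07

Tue: 11:26 AM–10:31 PM = 11 h 5 min; less 45 min break → 10 h 20 min
Wed: 7:04 AM–5:11 PM = 10 h 7 min; less 45 min break → 9 h 22 min
Thu: 5:17 AM–3:53 PM = 10 h 36 min; less 45 min break → 9 h 51 min
Fri: 7:32 AM–6:27 PM = 10 h 55 min; less 45 min break → 10 h 10 min
Sat: 9:35 AM–5:17 PM = 7 h 42 min; less 45 min break → 6 h 57 min
Sun: 8:04 AM–5:01 PM = 8 h 57 min; less 45 min break → 8 h 12 min
Total worked: 54 h 52 min = 3292 min.
Regular 40 h 0 min = 2400 min at €48.50/h; overtime 14 h 52 min = 892 min at €97.00/h.
Pay = (2400 × €48.50 + 892 × €97.00) ÷ 60 = €3382.07.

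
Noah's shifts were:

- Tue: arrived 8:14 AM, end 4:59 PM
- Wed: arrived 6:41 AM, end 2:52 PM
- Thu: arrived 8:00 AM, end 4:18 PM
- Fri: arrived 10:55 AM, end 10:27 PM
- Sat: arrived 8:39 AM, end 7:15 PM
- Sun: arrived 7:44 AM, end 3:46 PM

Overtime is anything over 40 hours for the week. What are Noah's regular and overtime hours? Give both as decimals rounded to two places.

Tue: 8:14 AM–4:59 PM = 8 h 45 min
Wed: 6:41 AM–2:52 PM = 8 h 11 min
Thu: 8:00 AM–4:18 PM = 8 h 18 min
Fri: 10:55 AM–10:27 PM = 11 h 32 min
Sat: 8:39 AM–7:15 PM = 10 h 36 min
Sun: 7:44 AM–3:46 PM = 8 h 2 min
Total worked: 55 h 24 min = 55.40 h.
Threshold 40 h → overtime 15 h 24 min, regular 40 h 0 min.

Regular 40.00 hours, overtime 15.40 hours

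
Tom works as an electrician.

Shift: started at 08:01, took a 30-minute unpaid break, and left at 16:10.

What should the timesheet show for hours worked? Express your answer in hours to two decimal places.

Shift: 08:01–16:10 = 8 h 9 min; less 30 min break → 7 h 39 min

7.65 hours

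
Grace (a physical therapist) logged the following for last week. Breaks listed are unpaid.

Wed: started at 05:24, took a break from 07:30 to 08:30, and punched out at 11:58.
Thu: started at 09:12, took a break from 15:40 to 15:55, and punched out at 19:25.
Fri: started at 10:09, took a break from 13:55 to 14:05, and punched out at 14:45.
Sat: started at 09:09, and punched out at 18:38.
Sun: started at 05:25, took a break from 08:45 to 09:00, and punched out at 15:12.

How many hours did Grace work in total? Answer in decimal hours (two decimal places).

38.98 hours

Wed: 05:24–11:58 = 6 h 34 min; less 60 min break → 5 h 34 min
Thu: 09:12–19:25 = 10 h 13 min; less 15 min break → 9 h 58 min
Fri: 10:09–14:45 = 4 h 36 min; less 10 min break → 4 h 26 min
Sat: 09:09–18:38 = 9 h 29 min
Sun: 05:25–15:12 = 9 h 47 min; less 15 min break → 9 h 32 min
Total: 5 h 34 min + 9 h 58 min + 4 h 26 min + 9 h 29 min + 9 h 32 min = 38 h 59 min.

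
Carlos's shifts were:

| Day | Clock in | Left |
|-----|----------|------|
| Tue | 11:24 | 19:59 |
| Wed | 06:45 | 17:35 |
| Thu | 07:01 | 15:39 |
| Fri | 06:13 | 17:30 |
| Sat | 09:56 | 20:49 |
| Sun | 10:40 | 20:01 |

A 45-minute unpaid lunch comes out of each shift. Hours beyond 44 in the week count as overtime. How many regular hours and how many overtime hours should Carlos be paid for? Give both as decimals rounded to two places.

Regular 44.00 hours, overtime 11.07 hours

Tue: 11:24–19:59 = 8 h 35 min; less 45 min break → 7 h 50 min
Wed: 06:45–17:35 = 10 h 50 min; less 45 min break → 10 h 5 min
Thu: 07:01–15:39 = 8 h 38 min; less 45 min break → 7 h 53 min
Fri: 06:13–17:30 = 11 h 17 min; less 45 min break → 10 h 32 min
Sat: 09:56–20:49 = 10 h 53 min; less 45 min break → 10 h 8 min
Sun: 10:40–20:01 = 9 h 21 min; less 45 min break → 8 h 36 min
Total worked: 55 h 4 min = 55.07 h.
Threshold 44 h → overtime 11 h 4 min, regular 44 h 0 min.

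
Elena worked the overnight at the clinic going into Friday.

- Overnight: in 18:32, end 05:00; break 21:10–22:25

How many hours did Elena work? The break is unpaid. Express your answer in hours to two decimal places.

Overnight: 18:32 → midnight = 5 h 28 min; midnight → 05:00 = 5 h 0 min; span 10 h 28 min; less 75 min break → 9 h 13 min

9.22 hours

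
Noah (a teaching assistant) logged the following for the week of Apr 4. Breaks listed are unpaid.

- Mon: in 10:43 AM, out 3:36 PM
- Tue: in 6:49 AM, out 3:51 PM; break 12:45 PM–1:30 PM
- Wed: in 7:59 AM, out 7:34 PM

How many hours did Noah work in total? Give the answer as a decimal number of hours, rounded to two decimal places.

24.75 hours

Mon: 10:43 AM–3:36 PM = 4 h 53 min
Tue: 6:49 AM–3:51 PM = 9 h 2 min; less 45 min break → 8 h 17 min
Wed: 7:59 AM–7:34 PM = 11 h 35 min
Total: 4 h 53 min + 8 h 17 min + 11 h 35 min = 24 h 45 min.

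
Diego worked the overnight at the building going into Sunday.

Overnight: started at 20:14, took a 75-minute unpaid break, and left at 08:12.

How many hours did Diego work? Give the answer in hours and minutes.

Overnight: 20:14 → midnight = 3 h 46 min; midnight → 08:12 = 8 h 12 min; span 11 h 58 min; less 75 min break → 10 h 43 min

10 h 43 min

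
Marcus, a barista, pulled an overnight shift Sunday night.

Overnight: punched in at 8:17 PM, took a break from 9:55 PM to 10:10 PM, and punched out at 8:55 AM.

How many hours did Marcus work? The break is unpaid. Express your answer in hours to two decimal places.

Overnight: 8:17 PM → midnight = 3 h 43 min; midnight → 8:55 AM = 8 h 55 min; span 12 h 38 min; less 15 min break → 12 h 23 min

12.38 hours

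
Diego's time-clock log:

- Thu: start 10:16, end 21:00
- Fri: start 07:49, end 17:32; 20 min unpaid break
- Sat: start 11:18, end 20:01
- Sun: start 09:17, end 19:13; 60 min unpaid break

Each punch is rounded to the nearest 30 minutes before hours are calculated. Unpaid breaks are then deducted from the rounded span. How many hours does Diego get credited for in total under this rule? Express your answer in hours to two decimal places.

Thu: in 10:16→10:30, out 21:00→21:00; 10 h 30 min
Fri: in 07:49→08:00, out 17:32→17:30; 9 h 30 min − 20 min = 9 h 10 min
Sat: in 11:18→11:30, out 20:01→20:00; 8 h 30 min
Sun: in 09:17→09:30, out 19:13→19:00; 9 h 30 min − 60 min = 8 h 30 min
Total credited: 36 h 40 min.

36.67 hours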